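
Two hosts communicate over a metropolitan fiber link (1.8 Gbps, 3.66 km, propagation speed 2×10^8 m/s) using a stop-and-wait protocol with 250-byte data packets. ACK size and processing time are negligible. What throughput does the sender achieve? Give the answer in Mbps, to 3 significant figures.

53.0 Mbps

t_tx = L/R = 2000/1800000000 = 1.11111e-06 s.
t_prop = 3660/200000000 = 1.83e-05 s; RTT = 3.66e-05 s.
Cycle = t_tx + RTT = 3.77111e-05 s.
Throughput = L / cycle = 2000 / 3.77111e-05 = 53.0 Mbps.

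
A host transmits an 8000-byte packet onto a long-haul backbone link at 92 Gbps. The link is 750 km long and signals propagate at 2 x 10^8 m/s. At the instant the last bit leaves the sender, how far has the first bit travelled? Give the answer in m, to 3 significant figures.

t_tx = L/R = 64000/92000000000 = 6.95652e-07 s.
Distance = s × t_tx = 200000000 × 6.95652e-07 = 139 m.

139 m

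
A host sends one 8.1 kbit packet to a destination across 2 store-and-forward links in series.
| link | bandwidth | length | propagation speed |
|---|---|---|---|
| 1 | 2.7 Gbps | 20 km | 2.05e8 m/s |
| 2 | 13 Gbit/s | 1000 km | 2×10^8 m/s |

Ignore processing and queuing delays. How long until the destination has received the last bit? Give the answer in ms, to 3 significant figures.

5.10 ms

L = 8100 bits.
Transmission delays (L/R per hop): 0.003, 0.000623077 ms; sum = 0.00362308 ms.
Propagation delays (d/s per hop): 0.097561, 5 ms; sum = 5.09756 ms.
End-to-end = 5.10 ms.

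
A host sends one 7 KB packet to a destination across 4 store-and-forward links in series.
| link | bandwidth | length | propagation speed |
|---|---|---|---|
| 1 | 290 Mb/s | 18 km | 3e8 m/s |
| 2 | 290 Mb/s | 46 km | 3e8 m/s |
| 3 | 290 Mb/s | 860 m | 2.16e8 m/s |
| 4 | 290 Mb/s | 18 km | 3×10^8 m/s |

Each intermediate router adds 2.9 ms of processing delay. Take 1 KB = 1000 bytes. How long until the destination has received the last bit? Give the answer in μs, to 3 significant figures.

9750 μs

L = 56000 bits.
Transmission delay per hop = L/R = 56000/290000000 = 193.103 μs; 4 hops → 772.414 μs.
Propagation delays (d/s per hop): 60, 153.333, 3.98148, 60 μs; sum = 277.315 μs.
Processing at 3 router(s): 3 × 2.9 ms = 8700 μs.
End-to-end = 9750 μs.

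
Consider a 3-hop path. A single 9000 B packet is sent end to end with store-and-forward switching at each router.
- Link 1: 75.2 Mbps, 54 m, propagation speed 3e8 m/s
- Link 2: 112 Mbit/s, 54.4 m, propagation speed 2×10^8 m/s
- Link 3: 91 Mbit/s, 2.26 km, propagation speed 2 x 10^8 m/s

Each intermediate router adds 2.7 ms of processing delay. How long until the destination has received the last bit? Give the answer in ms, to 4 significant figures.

L = 9000 × 8 = 72000 bits.
Transmission delays (L/R per hop): 0.957447, 0.642857, 0.791209 ms; sum = 2.39151 ms.
Propagation delays (d/s per hop): 0.00018, 0.000272, 0.0113 ms; sum = 0.011752 ms.
Processing at 2 router(s): 2 × 2.7 ms = 5.4 ms.
End-to-end = 7.803 ms.

7.803 ms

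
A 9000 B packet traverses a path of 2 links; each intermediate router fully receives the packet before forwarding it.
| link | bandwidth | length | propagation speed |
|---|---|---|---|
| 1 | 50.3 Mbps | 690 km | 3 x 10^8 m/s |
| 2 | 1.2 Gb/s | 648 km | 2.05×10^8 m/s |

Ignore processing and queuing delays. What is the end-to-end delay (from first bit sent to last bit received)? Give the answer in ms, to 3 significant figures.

6.95 ms

L = 9000 × 8 = 72000 bits.
Transmission delays (L/R per hop): 1.43141, 0.06 ms; sum = 1.49141 ms.
Propagation delays (d/s per hop): 2.3, 3.16098 ms; sum = 5.46098 ms.
End-to-end = 6.95 ms.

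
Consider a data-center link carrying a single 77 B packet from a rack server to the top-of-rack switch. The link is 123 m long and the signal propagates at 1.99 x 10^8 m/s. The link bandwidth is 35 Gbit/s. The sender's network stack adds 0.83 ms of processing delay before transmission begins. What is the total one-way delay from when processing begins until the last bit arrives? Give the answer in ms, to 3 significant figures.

L = 77 × 8 = 616 bits.
Transmission delay = L/R = 616 / 35000000000 = 1.76e-05 ms.
Propagation delay = d/s = 123 m / 199000000 m/s = 0.00061809 ms.
Plus processing delay 0.83 ms = 0.83 ms.
Total = 0.831 ms.

0.831 ms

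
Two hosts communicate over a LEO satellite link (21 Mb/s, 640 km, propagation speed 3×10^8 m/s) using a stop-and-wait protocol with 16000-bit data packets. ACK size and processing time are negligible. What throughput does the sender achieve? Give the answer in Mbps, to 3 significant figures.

3.18 Mbps

t_tx = L/R = 16000/21000000 = 0.000761905 s.
t_prop = 640000/300000000 = 0.00213333 s; RTT = 0.00426667 s.
Cycle = t_tx + RTT = 0.00502857 s.
Throughput = L / cycle = 16000 / 0.00502857 = 3.18 Mbps.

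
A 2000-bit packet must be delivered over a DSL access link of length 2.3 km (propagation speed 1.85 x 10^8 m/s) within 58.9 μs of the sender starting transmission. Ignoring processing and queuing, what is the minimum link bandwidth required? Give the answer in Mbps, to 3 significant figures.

43.0 Mbps

Propagation delay = 2300 / 185000000 = 12.4324 μs.
Transmission budget = 58.9 − 12.4324 = 46.4676 μs.
R ≥ L / t_tx = 2000 bits / 4.64676e-05 s = 43.0 Mbps.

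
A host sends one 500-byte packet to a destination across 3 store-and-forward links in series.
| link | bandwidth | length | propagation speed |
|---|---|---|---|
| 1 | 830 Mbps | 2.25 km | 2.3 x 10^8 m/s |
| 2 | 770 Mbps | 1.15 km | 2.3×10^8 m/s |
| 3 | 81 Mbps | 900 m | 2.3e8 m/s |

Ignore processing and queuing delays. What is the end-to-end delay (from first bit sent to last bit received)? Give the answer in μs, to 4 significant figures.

78.09 μs

L = 500 × 8 = 4000 bits.
Transmission delays (L/R per hop): 4.81928, 5.19481, 49.3827 μs; sum = 59.3968 μs.
Propagation delays (d/s per hop): 9.78261, 5, 3.91304 μs; sum = 18.6957 μs.
End-to-end = 78.09 μs.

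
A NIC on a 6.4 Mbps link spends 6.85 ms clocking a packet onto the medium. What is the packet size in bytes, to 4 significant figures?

5480 bytes

L = R × t_tx = 6400000 b/s × 0.00685 s = 43840 bits.
In bytes: 43840 / 8 = 5480 bytes.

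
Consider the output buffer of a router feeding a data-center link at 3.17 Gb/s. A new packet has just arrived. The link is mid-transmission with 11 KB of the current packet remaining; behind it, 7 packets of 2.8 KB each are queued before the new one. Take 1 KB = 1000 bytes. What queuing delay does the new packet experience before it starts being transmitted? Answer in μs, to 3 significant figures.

77.2 μs

Each queued packet: L/R = 22400/3170000000 = 7.06625 μs.
7 queued → 49.4637 μs.
Plus remaining 88000 bits of current packet: 27.7603 μs.
Queuing delay = 77.2 μs.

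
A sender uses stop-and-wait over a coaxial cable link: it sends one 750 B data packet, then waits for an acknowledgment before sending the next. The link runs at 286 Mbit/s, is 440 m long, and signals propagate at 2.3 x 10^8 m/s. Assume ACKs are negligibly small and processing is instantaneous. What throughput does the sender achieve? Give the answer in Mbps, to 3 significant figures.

t_tx = L/R = 6000/286000000 = 2.0979e-05 s.
t_prop = 440/2.3e+08 = 1.91304e-06 s; RTT = 3.82609e-06 s.
Cycle = t_tx + RTT = 2.48051e-05 s.
Throughput = L / cycle = 6000 / 2.48051e-05 = 242 Mbps.

242 Mbps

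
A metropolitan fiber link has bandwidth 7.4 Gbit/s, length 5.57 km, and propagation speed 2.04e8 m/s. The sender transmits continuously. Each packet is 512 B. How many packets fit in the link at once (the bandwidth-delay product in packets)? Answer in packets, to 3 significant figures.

Propagation delay = 5570 / 204000000 = 2.73039e-05 s.
BDP = R × t_prop = 7400000000 × 2.73039e-05 = 202049 bits.
In packets of 4096 bits: 49.3 packets.

49.3 packets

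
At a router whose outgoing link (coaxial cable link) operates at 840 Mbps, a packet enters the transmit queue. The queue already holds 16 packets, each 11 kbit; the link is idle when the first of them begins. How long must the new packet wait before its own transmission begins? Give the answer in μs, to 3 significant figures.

210 μs

Each queued packet: L/R = 11000/840000000 = 13.0952 μs.
16 queued → 209.524 μs.
Queuing delay = 210 μs.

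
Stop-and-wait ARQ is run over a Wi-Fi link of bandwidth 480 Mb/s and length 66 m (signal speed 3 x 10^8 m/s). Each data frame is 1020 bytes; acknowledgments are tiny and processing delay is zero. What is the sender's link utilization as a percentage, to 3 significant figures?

t_tx = L/R = 8160/480000000 = 1.7e-05 s.
t_prop = 66/300000000 = 2.2e-07 s; RTT = 4.4e-07 s.
Cycle = t_tx + RTT = 1.744e-05 s.
Utilization = t_tx / cycle = 1.7e-05/1.744e-05 = 97.5 %.

97.5 %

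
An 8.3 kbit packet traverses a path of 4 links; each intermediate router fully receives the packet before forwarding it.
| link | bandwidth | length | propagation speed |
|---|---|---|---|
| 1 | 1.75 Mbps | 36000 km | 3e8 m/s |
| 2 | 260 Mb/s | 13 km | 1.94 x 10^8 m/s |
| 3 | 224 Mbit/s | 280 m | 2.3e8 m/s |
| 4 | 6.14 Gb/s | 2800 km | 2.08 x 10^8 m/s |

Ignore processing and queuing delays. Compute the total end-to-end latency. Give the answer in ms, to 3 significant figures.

L = 8300 bits.
Transmission delays (L/R per hop): 4.74286, 0.0319231, 0.0370536, 0.00135179 ms; sum = 4.81319 ms.
Propagation delays (d/s per hop): 120, 0.0670103, 0.00121739, 13.4615 ms; sum = 133.53 ms.
End-to-end = 138 ms.

138 ms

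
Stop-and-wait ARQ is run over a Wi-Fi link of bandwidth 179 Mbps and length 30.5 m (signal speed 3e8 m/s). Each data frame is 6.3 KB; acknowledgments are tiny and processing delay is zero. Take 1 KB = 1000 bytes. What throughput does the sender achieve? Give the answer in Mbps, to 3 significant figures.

t_tx = L/R = 50400/179000000 = 0.000281564 s.
t_prop = 30.5/300000000 = 1.01667e-07 s; RTT = 2.03333e-07 s.
Cycle = t_tx + RTT = 0.000281768 s.
Throughput = L / cycle = 50400 / 0.000281768 = 179 Mbps.

179 Mbps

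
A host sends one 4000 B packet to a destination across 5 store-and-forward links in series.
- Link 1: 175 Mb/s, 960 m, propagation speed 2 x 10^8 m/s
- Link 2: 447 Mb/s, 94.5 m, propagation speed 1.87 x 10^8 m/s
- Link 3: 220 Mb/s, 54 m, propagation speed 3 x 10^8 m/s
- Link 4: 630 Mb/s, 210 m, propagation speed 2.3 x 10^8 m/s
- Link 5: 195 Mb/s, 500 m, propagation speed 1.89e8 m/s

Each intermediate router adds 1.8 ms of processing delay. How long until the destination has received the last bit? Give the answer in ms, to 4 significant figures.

7.824 ms

L = 4000 × 8 = 32000 bits.
Transmission delays (L/R per hop): 0.182857, 0.0715884, 0.145455, 0.0507937, 0.164103 ms; sum = 0.614796 ms.
Propagation delays (d/s per hop): 0.0048, 0.000505348, 0.00018, 0.000913043, 0.0026455 ms; sum = 0.00904389 ms.
Processing at 4 router(s): 4 × 1.8 ms = 7.2 ms.
End-to-end = 7.824 ms.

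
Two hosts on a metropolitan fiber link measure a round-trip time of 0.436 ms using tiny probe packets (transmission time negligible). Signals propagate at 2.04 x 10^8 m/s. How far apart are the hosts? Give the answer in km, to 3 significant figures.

One-way propagation = RTT/2 = 0.218 ms.
d = s × t = 204000000 × 0.000218 = 44.5 km.

44.5 km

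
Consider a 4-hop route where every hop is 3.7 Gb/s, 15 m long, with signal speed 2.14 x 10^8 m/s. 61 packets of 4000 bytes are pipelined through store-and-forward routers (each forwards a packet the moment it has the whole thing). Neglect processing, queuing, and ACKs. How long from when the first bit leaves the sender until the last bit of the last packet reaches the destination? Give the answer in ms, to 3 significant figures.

0.554 ms

Per-hop transmission t_tx = L/R = 32000/3700000000 = 0.00864865 ms.
Per-hop propagation t_prop = 15/214000000 = 7.00935e-05 ms.
Pipeline fill: first packet needs 4·t_tx to clear all hops; remaining 60 packets each add one t_tx.
Total = (4+61-1)·t_tx + 4·t_prop = 64·0.00864865 + 4·7.00935e-05 = 0.554 ms.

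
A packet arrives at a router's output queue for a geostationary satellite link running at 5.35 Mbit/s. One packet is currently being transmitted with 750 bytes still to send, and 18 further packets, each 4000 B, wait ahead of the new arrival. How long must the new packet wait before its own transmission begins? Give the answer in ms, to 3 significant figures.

Each queued packet: L/R = 32000/5350000 = 5.98131 ms.
18 queued → 107.664 ms.
Plus remaining 6000 bits of current packet: 1.1215 ms.
Queuing delay = 109 ms.

109 ms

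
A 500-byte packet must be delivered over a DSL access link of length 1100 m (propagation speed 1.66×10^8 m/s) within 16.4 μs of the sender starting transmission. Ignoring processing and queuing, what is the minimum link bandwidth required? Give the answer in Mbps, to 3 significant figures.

409 Mbps

L = 4000 bits.
Propagation delay = 1100 / 166000000 = 6.62651 μs.
Transmission budget = 16.4 − 6.62651 = 9.77349 μs.
R ≥ L / t_tx = 4000 bits / 9.77349e-06 s = 409 Mbps.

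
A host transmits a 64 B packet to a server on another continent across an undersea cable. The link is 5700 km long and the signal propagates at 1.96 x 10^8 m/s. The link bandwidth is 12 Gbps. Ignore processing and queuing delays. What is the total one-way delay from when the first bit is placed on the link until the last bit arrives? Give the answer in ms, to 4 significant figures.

29.08 ms

L = 64 × 8 = 512 bits.
Transmission delay = L/R = 512 / 12000000000 = 4.26667e-05 ms.
Propagation delay = d/s = 5700000 m / 196000000 m/s = 29.0816 ms.
Total = 29.08 ms.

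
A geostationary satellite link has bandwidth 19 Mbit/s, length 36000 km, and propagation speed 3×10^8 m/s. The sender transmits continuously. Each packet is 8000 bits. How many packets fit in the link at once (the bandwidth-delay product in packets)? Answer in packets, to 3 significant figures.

285 packets

Propagation delay = 36000000 / 300000000 = 0.12 s.
BDP = R × t_prop = 19000000 × 0.12 = 2280000 bits.
In packets of 8000 bits: 285 packets.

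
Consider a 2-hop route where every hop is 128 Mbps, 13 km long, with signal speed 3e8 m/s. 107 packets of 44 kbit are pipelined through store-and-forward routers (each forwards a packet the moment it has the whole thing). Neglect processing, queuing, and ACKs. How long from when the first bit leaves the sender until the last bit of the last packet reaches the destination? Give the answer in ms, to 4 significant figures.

37.21 ms

Per-hop transmission t_tx = L/R = 44000/128000000 = 0.34375 ms.
Per-hop propagation t_prop = 13000/300000000 = 0.0433333 ms.
Pipeline fill: first packet needs 2·t_tx to clear all hops; remaining 106 packets each add one t_tx.
Total = (2+107-1)·t_tx + 2·t_prop = 108·0.34375 + 2·0.0433333 = 37.21 ms.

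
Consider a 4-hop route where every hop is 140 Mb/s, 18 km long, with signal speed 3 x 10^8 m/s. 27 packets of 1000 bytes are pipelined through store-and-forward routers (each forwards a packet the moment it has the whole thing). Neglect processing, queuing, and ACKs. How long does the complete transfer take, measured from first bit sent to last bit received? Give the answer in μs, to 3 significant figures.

1950 μs

Per-hop transmission t_tx = L/R = 8000/140000000 = 57.1429 μs.
Per-hop propagation t_prop = 18000/300000000 = 60 μs.
Pipeline fill: first packet needs 4·t_tx to clear all hops; remaining 26 packets each add one t_tx.
Total = (4+27-1)·t_tx + 4·t_prop = 30·57.1429 + 4·60 = 1950 μs.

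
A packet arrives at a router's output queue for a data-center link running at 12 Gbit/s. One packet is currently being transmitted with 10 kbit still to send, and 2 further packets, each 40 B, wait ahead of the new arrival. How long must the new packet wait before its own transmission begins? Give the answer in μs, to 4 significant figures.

0.8867 μs

Each queued packet: L/R = 320/12000000000 = 0.0266667 μs.
2 queued → 0.0533333 μs.
Plus remaining 10000 bits of current packet: 0.833333 μs.
Queuing delay = 0.8867 μs.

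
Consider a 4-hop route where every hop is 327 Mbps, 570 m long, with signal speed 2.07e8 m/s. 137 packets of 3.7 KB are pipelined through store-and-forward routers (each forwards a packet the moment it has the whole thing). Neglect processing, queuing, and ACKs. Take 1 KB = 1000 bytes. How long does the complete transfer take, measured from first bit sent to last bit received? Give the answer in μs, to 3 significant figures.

Per-hop transmission t_tx = L/R = 29600/327000000 = 90.5199 μs.
Per-hop propagation t_prop = 570/2.07e+08 = 2.75362 μs.
Pipeline fill: first packet needs 4·t_tx to clear all hops; remaining 136 packets each add one t_tx.
Total = (4+137-1)·t_tx + 4·t_prop = 140·90.5199 + 4·2.75362 = 12700 μs.

12700 μs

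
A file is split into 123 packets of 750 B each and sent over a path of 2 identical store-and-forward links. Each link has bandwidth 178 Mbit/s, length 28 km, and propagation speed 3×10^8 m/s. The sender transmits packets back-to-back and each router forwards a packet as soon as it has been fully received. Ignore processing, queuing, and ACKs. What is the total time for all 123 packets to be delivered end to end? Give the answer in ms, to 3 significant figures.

Per-hop transmission t_tx = L/R = 6000/178000000 = 0.0337079 ms.
Per-hop propagation t_prop = 28000/300000000 = 0.0933333 ms.
Pipeline fill: first packet needs 2·t_tx to clear all hops; remaining 122 packets each add one t_tx.
Total = (2+123-1)·t_tx + 2·t_prop = 124·0.0337079 + 2·0.0933333 = 4.37 ms.

4.37 ms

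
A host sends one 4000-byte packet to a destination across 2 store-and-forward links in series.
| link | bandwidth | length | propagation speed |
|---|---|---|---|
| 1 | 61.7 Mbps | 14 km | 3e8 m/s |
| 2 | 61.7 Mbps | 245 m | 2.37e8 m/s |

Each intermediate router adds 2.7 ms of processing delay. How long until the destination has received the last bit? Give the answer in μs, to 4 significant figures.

3785 μs

L = 4000 × 8 = 32000 bits.
Transmission delay per hop = L/R = 32000/61700000 = 518.639 μs; 2 hops → 1037.28 μs.
Propagation delays (d/s per hop): 46.6667, 1.03376 μs; sum = 47.7004 μs.
Processing at 1 router(s): 1 × 2.7 ms = 2700 μs.
End-to-end = 3785 μs.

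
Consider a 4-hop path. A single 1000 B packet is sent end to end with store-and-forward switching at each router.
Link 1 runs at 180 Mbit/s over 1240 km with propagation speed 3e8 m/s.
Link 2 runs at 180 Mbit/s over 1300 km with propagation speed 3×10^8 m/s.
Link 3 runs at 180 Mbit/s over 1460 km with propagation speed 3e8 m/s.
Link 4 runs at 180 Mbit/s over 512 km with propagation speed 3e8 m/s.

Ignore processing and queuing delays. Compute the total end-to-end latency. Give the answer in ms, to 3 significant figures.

15.2 ms

L = 1000 × 8 = 8000 bits.
Transmission delay per hop = L/R = 8000/180000000 = 0.0444444 ms; 4 hops → 0.177778 ms.
Propagation delays (d/s per hop): 4.13333, 4.33333, 4.86667, 1.70667 ms; sum = 15.04 ms.
End-to-end = 15.2 ms.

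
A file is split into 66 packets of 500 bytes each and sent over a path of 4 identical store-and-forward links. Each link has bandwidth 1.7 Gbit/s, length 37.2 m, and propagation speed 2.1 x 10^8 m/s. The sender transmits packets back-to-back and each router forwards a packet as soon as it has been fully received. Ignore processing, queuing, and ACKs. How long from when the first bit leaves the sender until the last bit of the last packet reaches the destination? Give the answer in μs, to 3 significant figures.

163 μs

Per-hop transmission t_tx = L/R = 4000/1700000000 = 2.35294 μs.
Per-hop propagation t_prop = 37.2/210000000 = 0.177143 μs.
Pipeline fill: first packet needs 4·t_tx to clear all hops; remaining 65 packets each add one t_tx.
Total = (4+66-1)·t_tx + 4·t_prop = 69·2.35294 + 4·0.177143 = 163 μs.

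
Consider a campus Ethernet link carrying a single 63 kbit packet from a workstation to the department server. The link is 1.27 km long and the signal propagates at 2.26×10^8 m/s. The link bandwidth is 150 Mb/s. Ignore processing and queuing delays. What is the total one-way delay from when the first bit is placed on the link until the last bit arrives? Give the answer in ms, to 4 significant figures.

0.4256 ms

L = 63000 bits.
Transmission delay = L/R = 63000 / 150000000 = 0.42 ms.
Propagation delay = d/s = 1270 m / 2.26e+08 m/s = 0.00561947 ms.
Total = 0.4256 ms.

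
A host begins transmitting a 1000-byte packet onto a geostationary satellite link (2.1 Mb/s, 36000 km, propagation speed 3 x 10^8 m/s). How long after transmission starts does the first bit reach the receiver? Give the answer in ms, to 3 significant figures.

First bit experiences only propagation delay: d/s = 36000000/300000000 = 120 ms.

120 ms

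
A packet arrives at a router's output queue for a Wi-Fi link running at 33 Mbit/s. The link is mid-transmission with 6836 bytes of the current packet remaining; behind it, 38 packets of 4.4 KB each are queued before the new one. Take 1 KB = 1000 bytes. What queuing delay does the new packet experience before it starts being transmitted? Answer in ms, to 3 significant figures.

Each queued packet: L/R = 35200/33000000 = 1.06667 ms.
38 queued → 40.5333 ms.
Plus remaining 54688 bits of current packet: 1.65721 ms.
Queuing delay = 42.2 ms.

42.2 ms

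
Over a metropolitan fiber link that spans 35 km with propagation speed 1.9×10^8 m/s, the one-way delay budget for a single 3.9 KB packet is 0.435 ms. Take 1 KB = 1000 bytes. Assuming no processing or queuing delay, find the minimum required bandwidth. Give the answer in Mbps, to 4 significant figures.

124.4 Mbps

L = 31200 bits.
Propagation delay = 35000 / 190000000 = 0.184211 ms.
Transmission budget = 0.435 − 0.184211 = 0.250789 ms.
R ≥ L / t_tx = 31200 bits / 0.000250789 s = 124.4 Mbps.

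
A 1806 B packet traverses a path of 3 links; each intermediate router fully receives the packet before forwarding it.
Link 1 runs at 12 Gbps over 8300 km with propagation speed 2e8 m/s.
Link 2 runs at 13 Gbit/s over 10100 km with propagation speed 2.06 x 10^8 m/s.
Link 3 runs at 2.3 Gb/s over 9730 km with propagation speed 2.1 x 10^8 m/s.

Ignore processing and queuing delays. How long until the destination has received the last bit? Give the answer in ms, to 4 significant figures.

136.9 ms

L = 1806 × 8 = 14448 bits.
Transmission delays (L/R per hop): 0.001204, 0.00111138, 0.00628174 ms; sum = 0.00859712 ms.
Propagation delays (d/s per hop): 41.5, 49.0291, 46.3333 ms; sum = 136.862 ms.
End-to-end = 136.9 ms.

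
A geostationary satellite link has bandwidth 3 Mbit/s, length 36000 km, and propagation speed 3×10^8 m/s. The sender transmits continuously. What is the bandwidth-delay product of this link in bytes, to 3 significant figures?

45000 bytes

Propagation delay = 36000000 / 300000000 = 0.12 s.
BDP = R × t_prop = 3000000 × 0.12 = 360000 bits.
In bytes: 360000/8 = 45000 bytes.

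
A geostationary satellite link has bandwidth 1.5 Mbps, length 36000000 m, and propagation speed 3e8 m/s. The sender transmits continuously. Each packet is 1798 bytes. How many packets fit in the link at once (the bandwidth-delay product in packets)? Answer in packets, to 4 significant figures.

Propagation delay = 36000000 / 300000000 = 0.12 s.
BDP = R × t_prop = 1500000 × 0.12 = 180000 bits.
In packets of 14384 bits: 12.51 packets.

12.51 packets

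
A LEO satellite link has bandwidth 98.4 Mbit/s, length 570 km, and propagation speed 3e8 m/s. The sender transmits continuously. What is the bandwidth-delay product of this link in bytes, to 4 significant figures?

Propagation delay = 570000 / 300000000 = 0.0019 s.
BDP = R × t_prop = 98400000 × 0.0019 = 186960 bits.
In bytes: 186960/8 = 23370 bytes.

23370 bytes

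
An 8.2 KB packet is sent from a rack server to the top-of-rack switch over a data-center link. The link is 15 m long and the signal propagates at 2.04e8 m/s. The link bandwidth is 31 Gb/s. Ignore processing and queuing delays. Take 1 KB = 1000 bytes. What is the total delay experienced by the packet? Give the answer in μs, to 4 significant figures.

L = 65600 bits.
Transmission delay = L/R = 65600 / 31000000000 = 2.11613 μs.
Propagation delay = d/s = 15 m / 204000000 m/s = 0.0735294 μs.
Total = 2.190 μs.

2.190 μs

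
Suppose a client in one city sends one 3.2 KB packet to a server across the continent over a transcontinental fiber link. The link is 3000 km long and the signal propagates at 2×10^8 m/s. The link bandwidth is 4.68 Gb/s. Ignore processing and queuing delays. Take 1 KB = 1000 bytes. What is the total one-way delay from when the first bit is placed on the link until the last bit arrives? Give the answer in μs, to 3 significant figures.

L = 25600 bits.
Transmission delay = L/R = 25600 / 4680000000 = 5.47009 μs.
Propagation delay = d/s = 3000000 m / 200000000 m/s = 15000 μs.
Total = 15000 μs.

15000 μs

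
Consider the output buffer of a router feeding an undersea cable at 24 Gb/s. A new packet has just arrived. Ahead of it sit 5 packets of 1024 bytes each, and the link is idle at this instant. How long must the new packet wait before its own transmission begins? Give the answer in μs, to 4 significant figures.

1.707 μs

Each queued packet: L/R = 8192/24000000000 = 0.341333 μs.
5 queued → 1.70667 μs.
Queuing delay = 1.707 μs.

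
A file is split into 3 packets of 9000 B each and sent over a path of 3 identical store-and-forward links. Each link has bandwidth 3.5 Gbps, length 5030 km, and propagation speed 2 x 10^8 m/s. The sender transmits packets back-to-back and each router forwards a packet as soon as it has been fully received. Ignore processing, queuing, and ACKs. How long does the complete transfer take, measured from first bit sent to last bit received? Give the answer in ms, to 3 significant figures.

75.6 ms

Per-hop transmission t_tx = L/R = 72000/3500000000 = 0.0205714 ms.
Per-hop propagation t_prop = 5030000/200000000 = 25.15 ms.
Pipeline fill: first packet needs 3·t_tx to clear all hops; remaining 2 packets each add one t_tx.
Total = (3+3-1)·t_tx + 3·t_prop = 5·0.0205714 + 3·25.15 = 75.6 ms.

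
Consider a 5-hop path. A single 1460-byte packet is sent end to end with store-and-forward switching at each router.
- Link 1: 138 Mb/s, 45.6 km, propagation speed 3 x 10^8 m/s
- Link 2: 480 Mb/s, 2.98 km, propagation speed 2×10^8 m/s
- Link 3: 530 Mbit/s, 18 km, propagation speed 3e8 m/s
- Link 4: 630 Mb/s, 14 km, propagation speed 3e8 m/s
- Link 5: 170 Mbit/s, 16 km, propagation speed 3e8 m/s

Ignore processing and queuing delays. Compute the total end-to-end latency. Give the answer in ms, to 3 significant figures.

0.545 ms

L = 1460 × 8 = 11680 bits.
Transmission delays (L/R per hop): 0.0846377, 0.0243333, 0.0220377, 0.0185397, 0.0687059 ms; sum = 0.218254 ms.
Propagation delays (d/s per hop): 0.152, 0.0149, 0.06, 0.0466667, 0.0533333 ms; sum = 0.3269 ms.
End-to-end = 0.545 ms.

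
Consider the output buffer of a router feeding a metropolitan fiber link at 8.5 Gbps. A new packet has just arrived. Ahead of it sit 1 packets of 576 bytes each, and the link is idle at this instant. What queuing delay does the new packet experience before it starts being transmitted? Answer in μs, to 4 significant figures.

0.5421 μs

Each queued packet: L/R = 4608/8500000000 = 0.542118 μs.
1 queued → 0.542118 μs.
Queuing delay = 0.5421 μs.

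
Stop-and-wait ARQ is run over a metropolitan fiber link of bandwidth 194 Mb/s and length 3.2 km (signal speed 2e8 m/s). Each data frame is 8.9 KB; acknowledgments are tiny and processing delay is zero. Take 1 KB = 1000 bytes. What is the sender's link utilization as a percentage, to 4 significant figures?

91.98 %

t_tx = L/R = 71200/194000000 = 0.00036701 s.
t_prop = 3200/200000000 = 1.6e-05 s; RTT = 3.2e-05 s.
Cycle = t_tx + RTT = 0.00039901 s.
Utilization = t_tx / cycle = 0.00036701/0.00039901 = 91.98 %.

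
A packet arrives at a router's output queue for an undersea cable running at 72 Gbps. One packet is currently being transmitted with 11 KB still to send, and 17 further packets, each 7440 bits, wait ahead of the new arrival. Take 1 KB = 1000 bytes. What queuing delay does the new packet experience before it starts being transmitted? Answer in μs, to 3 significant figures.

Each queued packet: L/R = 7440/72000000000 = 0.103333 μs.
17 queued → 1.75667 μs.
Plus remaining 88000 bits of current packet: 1.22222 μs.
Queuing delay = 2.98 μs.

2.98 μs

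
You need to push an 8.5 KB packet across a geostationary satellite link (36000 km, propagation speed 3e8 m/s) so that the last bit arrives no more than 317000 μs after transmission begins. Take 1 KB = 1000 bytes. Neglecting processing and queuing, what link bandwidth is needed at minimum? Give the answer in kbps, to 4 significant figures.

L = 68000 bits.
Propagation delay = 36000000 / 300000000 = 120000 μs.
Transmission budget = 317000 − 120000 = 197000 μs.
R ≥ L / t_tx = 68000 bits / 0.197 s = 345.2 kbps.

345.2 kbps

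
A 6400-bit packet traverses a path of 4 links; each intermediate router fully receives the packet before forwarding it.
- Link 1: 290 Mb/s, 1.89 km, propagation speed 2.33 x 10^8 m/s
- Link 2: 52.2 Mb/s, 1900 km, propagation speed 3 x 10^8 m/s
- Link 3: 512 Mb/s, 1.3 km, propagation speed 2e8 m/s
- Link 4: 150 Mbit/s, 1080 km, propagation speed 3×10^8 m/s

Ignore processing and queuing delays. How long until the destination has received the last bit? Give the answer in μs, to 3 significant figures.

Transmission delays (L/R per hop): 22.069, 122.605, 12.5, 42.6667 μs; sum = 199.841 μs.
Propagation delays (d/s per hop): 8.11159, 6333.33, 6.5, 3600 μs; sum = 9947.94 μs.
End-to-end = 10100 μs.

10100 μs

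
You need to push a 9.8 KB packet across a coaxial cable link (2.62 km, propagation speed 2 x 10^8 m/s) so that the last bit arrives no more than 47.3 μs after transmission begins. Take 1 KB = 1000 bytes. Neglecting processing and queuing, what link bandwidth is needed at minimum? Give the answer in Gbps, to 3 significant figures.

L = 78400 bits.
Propagation delay = 2620 / 200000000 = 13.1 μs.
Transmission budget = 47.3 − 13.1 = 34.2 μs.
R ≥ L / t_tx = 78400 bits / 3.42e-05 s = 2.29 Gbps.

2.29 Gbps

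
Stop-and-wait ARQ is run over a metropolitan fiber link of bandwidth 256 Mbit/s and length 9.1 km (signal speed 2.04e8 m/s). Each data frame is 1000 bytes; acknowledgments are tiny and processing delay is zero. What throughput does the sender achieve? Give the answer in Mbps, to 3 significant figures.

66.4 Mbps

t_tx = L/R = 8000/256000000 = 3.125e-05 s.
t_prop = 9100/204000000 = 4.46078e-05 s; RTT = 8.92157e-05 s.
Cycle = t_tx + RTT = 0.000120466 s.
Throughput = L / cycle = 8000 / 0.000120466 = 66.4 Mbps.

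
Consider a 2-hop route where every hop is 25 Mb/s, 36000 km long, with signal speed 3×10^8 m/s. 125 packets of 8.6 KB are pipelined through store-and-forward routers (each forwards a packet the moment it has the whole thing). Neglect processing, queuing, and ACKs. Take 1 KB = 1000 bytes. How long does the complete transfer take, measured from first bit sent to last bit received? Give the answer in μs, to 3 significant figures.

Per-hop transmission t_tx = L/R = 68800/25000000 = 2752 μs.
Per-hop propagation t_prop = 36000000/300000000 = 120000 μs.
Pipeline fill: first packet needs 2·t_tx to clear all hops; remaining 124 packets each add one t_tx.
Total = (2+125-1)·t_tx + 2·t_prop = 126·2752 + 2·120000 = 587000 μs.

587000 μs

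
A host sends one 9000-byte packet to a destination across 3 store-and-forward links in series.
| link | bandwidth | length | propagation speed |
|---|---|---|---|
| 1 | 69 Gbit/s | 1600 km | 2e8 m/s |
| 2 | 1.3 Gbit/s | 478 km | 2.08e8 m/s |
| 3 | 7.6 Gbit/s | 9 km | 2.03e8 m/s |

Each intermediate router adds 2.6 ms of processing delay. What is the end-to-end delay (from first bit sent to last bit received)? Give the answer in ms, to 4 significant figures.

15.61 ms

L = 9000 × 8 = 72000 bits.
Transmission delays (L/R per hop): 0.00104348, 0.0553846, 0.00947368 ms; sum = 0.0659018 ms.
Propagation delays (d/s per hop): 8, 2.29808, 0.044335 ms; sum = 10.3424 ms.
Processing at 2 router(s): 2 × 2.6 ms = 5.2 ms.
End-to-end = 15.61 ms.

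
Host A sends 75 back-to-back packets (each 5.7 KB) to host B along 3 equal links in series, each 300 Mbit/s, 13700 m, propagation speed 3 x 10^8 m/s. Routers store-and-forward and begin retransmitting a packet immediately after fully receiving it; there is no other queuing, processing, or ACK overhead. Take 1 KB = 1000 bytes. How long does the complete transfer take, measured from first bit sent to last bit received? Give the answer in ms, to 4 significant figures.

11.84 ms

Per-hop transmission t_tx = L/R = 45600/300000000 = 0.152 ms.
Per-hop propagation t_prop = 13700/300000000 = 0.0456667 ms.
Pipeline fill: first packet needs 3·t_tx to clear all hops; remaining 74 packets each add one t_tx.
Total = (3+75-1)·t_tx + 3·t_prop = 77·0.152 + 3·0.0456667 = 11.84 ms.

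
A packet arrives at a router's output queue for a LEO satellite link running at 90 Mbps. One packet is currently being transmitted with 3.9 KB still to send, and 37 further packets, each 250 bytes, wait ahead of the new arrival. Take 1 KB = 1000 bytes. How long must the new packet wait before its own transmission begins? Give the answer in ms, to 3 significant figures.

1.17 ms

Each queued packet: L/R = 2000/90000000 = 0.0222222 ms.
37 queued → 0.822222 ms.
Plus remaining 31200 bits of current packet: 0.346667 ms.
Queuing delay = 1.17 ms.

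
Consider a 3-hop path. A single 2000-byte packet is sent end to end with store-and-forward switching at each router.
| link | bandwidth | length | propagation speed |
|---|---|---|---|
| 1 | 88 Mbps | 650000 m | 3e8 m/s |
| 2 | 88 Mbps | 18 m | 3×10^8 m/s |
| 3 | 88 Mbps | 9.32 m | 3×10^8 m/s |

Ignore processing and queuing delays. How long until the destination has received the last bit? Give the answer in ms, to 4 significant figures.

2.712 ms

L = 2000 × 8 = 16000 bits.
Transmission delay per hop = L/R = 16000/88000000 = 0.181818 ms; 3 hops → 0.545455 ms.
Propagation delays (d/s per hop): 2.16667, 6e-05, 3.10667e-05 ms; sum = 2.16676 ms.
End-to-end = 2.712 ms.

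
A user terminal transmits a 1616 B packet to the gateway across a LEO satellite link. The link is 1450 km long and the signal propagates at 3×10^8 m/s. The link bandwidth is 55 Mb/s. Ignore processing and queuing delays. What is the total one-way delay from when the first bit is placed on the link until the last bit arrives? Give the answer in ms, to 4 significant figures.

5.068 ms

L = 1616 × 8 = 12928 bits.
Transmission delay = L/R = 12928 / 55000000 = 0.235055 ms.
Propagation delay = d/s = 1450000 m / 300000000 m/s = 4.83333 ms.
Total = 5.068 ms.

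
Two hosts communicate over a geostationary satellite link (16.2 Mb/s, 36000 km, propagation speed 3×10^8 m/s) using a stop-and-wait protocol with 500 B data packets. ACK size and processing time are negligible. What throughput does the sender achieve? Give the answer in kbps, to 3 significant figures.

16.6 kbps

t_tx = L/R = 4000/16200000 = 0.000246914 s.
t_prop = 36000000/300000000 = 0.12 s; RTT = 0.24 s.
Cycle = t_tx + RTT = 0.240247 s.
Throughput = L / cycle = 4000 / 0.240247 = 16.6 kbps.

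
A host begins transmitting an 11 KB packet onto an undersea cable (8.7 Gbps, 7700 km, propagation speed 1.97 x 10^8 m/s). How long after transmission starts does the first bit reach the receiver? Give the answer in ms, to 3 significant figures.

First bit experiences only propagation delay: d/s = 7700000/197000000 = 39.1 ms.

39.1 ms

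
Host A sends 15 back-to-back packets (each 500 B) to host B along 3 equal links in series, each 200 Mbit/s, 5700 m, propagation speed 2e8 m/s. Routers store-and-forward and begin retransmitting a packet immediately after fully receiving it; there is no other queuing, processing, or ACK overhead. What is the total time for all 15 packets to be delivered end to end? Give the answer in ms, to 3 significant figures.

Per-hop transmission t_tx = L/R = 4000/200000000 = 0.02 ms.
Per-hop propagation t_prop = 5700/200000000 = 0.0285 ms.
Pipeline fill: first packet needs 3·t_tx to clear all hops; remaining 14 packets each add one t_tx.
Total = (3+15-1)·t_tx + 3·t_prop = 17·0.02 + 3·0.0285 = 0.426 ms.

0.426 ms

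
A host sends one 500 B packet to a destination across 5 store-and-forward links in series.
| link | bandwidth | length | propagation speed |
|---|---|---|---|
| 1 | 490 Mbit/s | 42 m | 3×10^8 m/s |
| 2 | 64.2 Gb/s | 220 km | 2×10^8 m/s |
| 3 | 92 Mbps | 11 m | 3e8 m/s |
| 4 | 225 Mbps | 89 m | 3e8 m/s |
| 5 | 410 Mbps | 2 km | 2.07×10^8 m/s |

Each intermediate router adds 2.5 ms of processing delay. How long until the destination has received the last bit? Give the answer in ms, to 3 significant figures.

L = 500 × 8 = 4000 bits.
Transmission delays (L/R per hop): 0.00816327, 6.23053e-05, 0.0434783, 0.0177778, 0.0097561 ms; sum = 0.0792377 ms.
Propagation delays (d/s per hop): 0.00014, 1.1, 3.66667e-05, 0.000296667, 0.00966184 ms; sum = 1.11014 ms.
Processing at 4 router(s): 4 × 2.5 ms = 10 ms.
End-to-end = 11.2 ms.

11.2 ms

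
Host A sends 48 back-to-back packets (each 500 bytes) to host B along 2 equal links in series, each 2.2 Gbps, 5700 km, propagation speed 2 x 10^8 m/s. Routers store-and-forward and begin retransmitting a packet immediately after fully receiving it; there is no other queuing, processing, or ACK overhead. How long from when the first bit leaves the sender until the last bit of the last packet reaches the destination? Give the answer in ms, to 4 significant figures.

57.09 ms

Per-hop transmission t_tx = L/R = 4000/2200000000 = 0.00181818 ms.
Per-hop propagation t_prop = 5700000/200000000 = 28.5 ms.
Pipeline fill: first packet needs 2·t_tx to clear all hops; remaining 47 packets each add one t_tx.
Total = (2+48-1)·t_tx + 2·t_prop = 49·0.00181818 + 2·28.5 = 57.09 ms.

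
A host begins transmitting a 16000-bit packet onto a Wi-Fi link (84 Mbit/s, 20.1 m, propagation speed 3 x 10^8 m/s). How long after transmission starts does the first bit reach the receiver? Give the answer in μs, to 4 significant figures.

0.06700 μs

First bit experiences only propagation delay: d/s = 20.1/300000000 = 0.06700 μs.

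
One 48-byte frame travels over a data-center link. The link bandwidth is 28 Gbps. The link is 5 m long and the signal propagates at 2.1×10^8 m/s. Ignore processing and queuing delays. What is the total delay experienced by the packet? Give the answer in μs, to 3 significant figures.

L = 48 × 8 = 384 bits.
Transmission delay = L/R = 384 / 28000000000 = 0.0137143 μs.
Propagation delay = d/s = 5 m / 210000000 m/s = 0.0238095 μs.
Total = 0.0375 μs.

0.0375 μs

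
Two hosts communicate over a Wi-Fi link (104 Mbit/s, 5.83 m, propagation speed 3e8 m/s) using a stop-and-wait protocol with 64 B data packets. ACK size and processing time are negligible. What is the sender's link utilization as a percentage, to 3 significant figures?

99.2 %

t_tx = L/R = 512/104000000 = 4.92308e-06 s.
t_prop = 5.83/300000000 = 1.94333e-08 s; RTT = 3.88667e-08 s.
Cycle = t_tx + RTT = 4.96194e-06 s.
Utilization = t_tx / cycle = 4.92308e-06/4.96194e-06 = 99.2 %.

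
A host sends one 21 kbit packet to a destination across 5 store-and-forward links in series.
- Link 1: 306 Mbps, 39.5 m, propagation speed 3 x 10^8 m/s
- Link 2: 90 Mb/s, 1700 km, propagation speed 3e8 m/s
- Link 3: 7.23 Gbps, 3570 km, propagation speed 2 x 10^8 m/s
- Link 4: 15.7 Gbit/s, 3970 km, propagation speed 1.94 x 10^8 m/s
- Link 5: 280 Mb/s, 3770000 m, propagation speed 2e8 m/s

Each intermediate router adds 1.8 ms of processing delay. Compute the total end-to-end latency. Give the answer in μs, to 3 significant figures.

L = 21000 bits.
Transmission delays (L/R per hop): 68.6275, 233.333, 2.90456, 1.33758, 75 μs; sum = 381.203 μs.
Propagation delays (d/s per hop): 0.131667, 5666.67, 17850, 20463.9, 18850 μs; sum = 62830.7 μs.
Processing at 4 router(s): 4 × 1.8 ms = 7200 μs.
End-to-end = 70400 μs.

70400 μs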